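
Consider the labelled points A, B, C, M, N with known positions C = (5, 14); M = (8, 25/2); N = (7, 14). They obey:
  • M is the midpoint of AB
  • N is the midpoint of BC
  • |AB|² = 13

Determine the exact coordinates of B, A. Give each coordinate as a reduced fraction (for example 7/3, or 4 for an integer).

B = (9, 14)
A = (7, 11)

1. B_x = 9  [B = 2·N−C = 2·(7, 14)−(5, 14)]
2. B_y = 14  [B = 2·N−C = 2·(7, 14)−(5, 14)]
   so B = (9, 14)
3. A_x = 7  [A = 2·M−B = 2·(8, 25/2)−(9, 14)]
4. A_y = 11  [A = 2·M−B = 2·(8, 25/2)−(9, 14)]
   so A = (7, 11)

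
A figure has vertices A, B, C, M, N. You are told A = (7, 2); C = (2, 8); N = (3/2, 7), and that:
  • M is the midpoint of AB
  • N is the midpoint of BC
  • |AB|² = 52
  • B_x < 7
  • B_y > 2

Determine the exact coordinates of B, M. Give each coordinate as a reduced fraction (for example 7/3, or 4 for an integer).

B = (1, 6)
M = (4, 4)

1. B_x = 1  [B = 2·N−C = 2·(3/2, 7)−(2, 8)]
2. B_y = 6  [B = 2·N−C = 2·(3/2, 7)−(2, 8)]
   so B = (1, 6)
3. M_x = 4  [2·M = A+B = (7, 2)+(1, 6)]
4. M_y = 4  [2·M = A+B = (7, 2)+(1, 6)]
   so M = (4, 4)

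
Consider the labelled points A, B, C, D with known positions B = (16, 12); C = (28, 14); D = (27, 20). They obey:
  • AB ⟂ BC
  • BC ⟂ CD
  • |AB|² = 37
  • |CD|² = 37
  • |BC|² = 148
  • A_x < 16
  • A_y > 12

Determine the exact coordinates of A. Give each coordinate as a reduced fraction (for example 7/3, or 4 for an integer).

1. A_x = 15  [[AB ⟂ BC ⇒ -12x-2y+216=0] ∩ [|A−(16, 12)|²=37]]
2. A_y = 18  [[AB ⟂ BC ⇒ -12x-2y+216=0] ∩ [|A−(16, 12)|²=37]]
   so A = (15, 18)

A = (15, 18)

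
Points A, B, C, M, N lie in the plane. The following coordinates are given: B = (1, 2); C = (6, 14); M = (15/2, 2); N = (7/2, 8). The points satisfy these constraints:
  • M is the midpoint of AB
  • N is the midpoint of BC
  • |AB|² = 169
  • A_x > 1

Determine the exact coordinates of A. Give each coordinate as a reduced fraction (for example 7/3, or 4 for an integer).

A = (14, 2)

1. A_x = 14  [A = 2·M−B = 2·(15/2, 2)−(1, 2)]
2. A_y = 2  [A = 2·M−B = 2·(15/2, 2)−(1, 2)]
   so A = (14, 2)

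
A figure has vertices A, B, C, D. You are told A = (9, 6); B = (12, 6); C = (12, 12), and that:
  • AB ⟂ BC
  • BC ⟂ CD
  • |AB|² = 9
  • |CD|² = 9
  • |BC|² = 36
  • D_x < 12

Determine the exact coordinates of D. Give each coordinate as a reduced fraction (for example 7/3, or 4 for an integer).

1. D_x = 9  [[BC ⟂ CD ⇒ 6y-72=0] ∩ [|D−(12, 12)|²=9]]
2. D_y = 12  [[BC ⟂ CD ⇒ 6y-72=0] ∩ [|D−(12, 12)|²=9]]
   so D = (9, 12)

D = (9, 12)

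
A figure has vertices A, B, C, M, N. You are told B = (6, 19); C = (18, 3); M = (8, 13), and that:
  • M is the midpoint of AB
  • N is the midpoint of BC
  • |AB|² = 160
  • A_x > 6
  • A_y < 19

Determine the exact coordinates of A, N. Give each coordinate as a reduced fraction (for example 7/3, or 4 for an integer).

1. A_x = 10  [A = 2·M−B = 2·(8, 13)−(6, 19)]
2. A_y = 7  [A = 2·M−B = 2·(8, 13)−(6, 19)]
   so A = (10, 7)
3. N_x = 12  [2·N = B+C = (6, 19)+(18, 3)]
4. N_y = 11  [2·N = B+C = (6, 19)+(18, 3)]
   so N = (12, 11)

A = (10, 7)
N = (12, 11)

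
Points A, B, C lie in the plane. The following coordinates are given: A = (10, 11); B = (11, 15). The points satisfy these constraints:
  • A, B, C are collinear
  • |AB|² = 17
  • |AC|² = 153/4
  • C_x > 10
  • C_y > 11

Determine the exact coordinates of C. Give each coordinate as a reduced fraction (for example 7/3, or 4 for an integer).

1. C_x = 23/2  [[A, B, C are collinear ⇒ -4x+1y+29=0] ∩ [|C−(10, 11)|²=153/4]]
2. C_y = 17  [[A, B, C are collinear ⇒ -4x+1y+29=0] ∩ [|C−(10, 11)|²=153/4]]
   so C = (23/2, 17)

C = (23/2, 17)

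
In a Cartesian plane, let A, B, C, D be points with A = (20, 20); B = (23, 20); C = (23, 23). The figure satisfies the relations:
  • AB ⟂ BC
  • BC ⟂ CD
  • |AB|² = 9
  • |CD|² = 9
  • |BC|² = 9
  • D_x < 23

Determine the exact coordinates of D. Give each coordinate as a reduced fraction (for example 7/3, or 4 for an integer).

1. D_x = 20  [[BC ⟂ CD ⇒ 3y-69=0] ∩ [|D−(23, 23)|²=9]]
2. D_y = 23  [[BC ⟂ CD ⇒ 3y-69=0] ∩ [|D−(23, 23)|²=9]]
   so D = (20, 23)

D = (20, 23)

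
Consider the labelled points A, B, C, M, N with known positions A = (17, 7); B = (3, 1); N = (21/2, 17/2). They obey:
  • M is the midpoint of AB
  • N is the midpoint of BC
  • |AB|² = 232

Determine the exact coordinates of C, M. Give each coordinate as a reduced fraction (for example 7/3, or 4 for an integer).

C = (18, 16)
M = (10, 4)

1. M_x = 10  [2·M = A+B = (17, 7)+(3, 1)]
2. M_y = 4  [2·M = A+B = (17, 7)+(3, 1)]
   so M = (10, 4)
3. C_x = 18  [C = 2·N−B = 2·(21/2, 17/2)−(3, 1)]
4. C_y = 16  [C = 2·N−B = 2·(21/2, 17/2)−(3, 1)]
   so C = (18, 16)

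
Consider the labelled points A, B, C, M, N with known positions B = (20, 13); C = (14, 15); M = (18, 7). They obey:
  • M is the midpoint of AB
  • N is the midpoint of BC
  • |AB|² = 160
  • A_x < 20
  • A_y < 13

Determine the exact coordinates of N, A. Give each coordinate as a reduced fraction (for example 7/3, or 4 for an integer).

N = (17, 14)
A = (16, 1)

1. A_x = 16  [A = 2·M−B = 2·(18, 7)−(20, 13)]
2. A_y = 1  [A = 2·M−B = 2·(18, 7)−(20, 13)]
   so A = (16, 1)
3. N_x = 17  [2·N = B+C = (20, 13)+(14, 15)]
4. N_y = 14  [2·N = B+C = (20, 13)+(14, 15)]
   so N = (17, 14)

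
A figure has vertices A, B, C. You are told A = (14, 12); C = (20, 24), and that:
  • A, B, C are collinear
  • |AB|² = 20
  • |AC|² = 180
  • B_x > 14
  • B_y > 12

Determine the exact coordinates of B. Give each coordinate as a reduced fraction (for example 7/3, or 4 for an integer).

B = (16, 16)

1. B_x = 16  [[A, B, C are collinear ⇒ 12x-6y-96=0] ∩ [|B−(14, 12)|²=20]]
2. B_y = 16  [[A, B, C are collinear ⇒ 12x-6y-96=0] ∩ [|B−(14, 12)|²=20]]
   so B = (16, 16)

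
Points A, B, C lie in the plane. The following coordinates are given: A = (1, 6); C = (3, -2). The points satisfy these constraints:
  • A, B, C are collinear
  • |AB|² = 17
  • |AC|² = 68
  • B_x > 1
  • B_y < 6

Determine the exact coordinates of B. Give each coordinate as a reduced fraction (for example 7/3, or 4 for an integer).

1. B_x = 2  [[A, B, C are collinear ⇒ -8x-2y+20=0] ∩ [|B−(1, 6)|²=17]]
2. B_y = 2  [[A, B, C are collinear ⇒ -8x-2y+20=0] ∩ [|B−(1, 6)|²=17]]
   so B = (2, 2)

B = (2, 2)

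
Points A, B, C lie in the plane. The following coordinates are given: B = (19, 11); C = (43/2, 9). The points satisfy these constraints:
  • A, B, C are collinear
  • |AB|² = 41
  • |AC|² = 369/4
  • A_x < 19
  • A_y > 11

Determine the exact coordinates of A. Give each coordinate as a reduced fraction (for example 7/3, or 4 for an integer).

1. A_x = 14  [[A, B, C are collinear ⇒ 2x+5/2y-131/2=0] ∩ [|A−(19, 11)|²=41]]
2. A_y = 15  [[A, B, C are collinear ⇒ 2x+5/2y-131/2=0] ∩ [|A−(19, 11)|²=41]]
   so A = (14, 15)

A = (14, 15)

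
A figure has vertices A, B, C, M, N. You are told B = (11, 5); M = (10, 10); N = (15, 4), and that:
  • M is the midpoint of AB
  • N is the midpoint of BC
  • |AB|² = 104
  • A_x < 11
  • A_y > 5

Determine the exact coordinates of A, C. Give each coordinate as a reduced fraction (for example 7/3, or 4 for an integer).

A = (9, 15)
C = (19, 3)

1. A_x = 9  [A = 2·M−B = 2·(10, 10)−(11, 5)]
2. A_y = 15  [A = 2·M−B = 2·(10, 10)−(11, 5)]
   so A = (9, 15)
3. C_x = 19  [C = 2·N−B = 2·(15, 4)−(11, 5)]
4. C_y = 3  [C = 2·N−B = 2·(15, 4)−(11, 5)]
   so C = (19, 3)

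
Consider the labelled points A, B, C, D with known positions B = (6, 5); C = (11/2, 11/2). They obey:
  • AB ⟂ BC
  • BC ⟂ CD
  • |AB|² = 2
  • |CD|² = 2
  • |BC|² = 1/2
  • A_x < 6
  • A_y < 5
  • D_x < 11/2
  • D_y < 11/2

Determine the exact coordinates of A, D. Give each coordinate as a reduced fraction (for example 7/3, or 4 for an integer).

1. A_x = 5  [[AB ⟂ BC ⇒ 1/2x-1/2y-1/2=0] ∩ [|A−(6, 5)|²=2]]
2. A_y = 4  [[AB ⟂ BC ⇒ 1/2x-1/2y-1/2=0] ∩ [|A−(6, 5)|²=2]]
   so A = (5, 4)
3. D_x = 9/2  [[BC ⟂ CD ⇒ -1/2x+1/2y=0] ∩ [|D−(11/2, 11/2)|²=2]]
4. D_y = 9/2  [[BC ⟂ CD ⇒ -1/2x+1/2y=0] ∩ [|D−(11/2, 11/2)|²=2]]
   so D = (9/2, 9/2)

A = (5, 4)
D = (9/2, 9/2)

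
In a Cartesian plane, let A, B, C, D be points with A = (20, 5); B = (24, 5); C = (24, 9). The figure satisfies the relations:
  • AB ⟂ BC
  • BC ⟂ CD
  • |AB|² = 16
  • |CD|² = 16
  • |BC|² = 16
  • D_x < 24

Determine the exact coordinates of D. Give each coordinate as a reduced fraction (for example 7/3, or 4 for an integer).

1. D_x = 20  [[BC ⟂ CD ⇒ 4y-36=0] ∩ [|D−(24, 9)|²=16]]
2. D_y = 9  [[BC ⟂ CD ⇒ 4y-36=0] ∩ [|D−(24, 9)|²=16]]
   so D = (20, 9)

D = (20, 9)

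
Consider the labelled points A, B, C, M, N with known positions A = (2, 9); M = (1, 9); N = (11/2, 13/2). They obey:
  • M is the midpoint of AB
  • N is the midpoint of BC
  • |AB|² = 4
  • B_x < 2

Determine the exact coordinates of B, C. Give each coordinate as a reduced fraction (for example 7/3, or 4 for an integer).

B = (0, 9)
C = (11, 4)

1. B_x = 0  [B = 2·M−A = 2·(1, 9)−(2, 9)]
2. B_y = 9  [B = 2·M−A = 2·(1, 9)−(2, 9)]
   so B = (0, 9)
3. C_x = 11  [C = 2·N−B = 2·(11/2, 13/2)−(0, 9)]
4. C_y = 4  [C = 2·N−B = 2·(11/2, 13/2)−(0, 9)]
   so C = (11, 4)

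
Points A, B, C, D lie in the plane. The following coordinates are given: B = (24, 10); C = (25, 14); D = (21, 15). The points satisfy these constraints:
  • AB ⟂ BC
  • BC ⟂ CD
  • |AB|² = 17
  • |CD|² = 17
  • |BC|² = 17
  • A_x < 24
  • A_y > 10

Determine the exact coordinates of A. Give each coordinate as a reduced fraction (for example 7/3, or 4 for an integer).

A = (20, 11)

1. A_x = 20  [[AB ⟂ BC ⇒ -1x-4y+64=0] ∩ [|A−(24, 10)|²=17]]
2. A_y = 11  [[AB ⟂ BC ⇒ -1x-4y+64=0] ∩ [|A−(24, 10)|²=17]]
   so A = (20, 11)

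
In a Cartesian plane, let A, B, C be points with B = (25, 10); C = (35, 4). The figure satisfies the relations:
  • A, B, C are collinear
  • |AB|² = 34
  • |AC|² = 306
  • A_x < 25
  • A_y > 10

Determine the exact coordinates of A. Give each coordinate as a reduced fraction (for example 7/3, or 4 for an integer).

A = (20, 13)

1. A_x = 20  [[A, B, C are collinear ⇒ 6x+10y-250=0] ∩ [|A−(25, 10)|²=34]]
2. A_y = 13  [[A, B, C are collinear ⇒ 6x+10y-250=0] ∩ [|A−(25, 10)|²=34]]
   so A = (20, 13)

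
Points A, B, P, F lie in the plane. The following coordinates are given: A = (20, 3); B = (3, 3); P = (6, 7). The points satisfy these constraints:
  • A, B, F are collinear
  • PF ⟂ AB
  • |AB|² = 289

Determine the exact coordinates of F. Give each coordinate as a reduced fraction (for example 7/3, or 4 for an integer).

F = (6, 3)

1. F_x = 6  [[A, B, F are collinear ⇒ -17y+51=0] ∩ [PF ⟂ AB ⇒ -17x+102=0]]
2. F_y = 3  [[A, B, F are collinear ⇒ -17y+51=0] ∩ [PF ⟂ AB ⇒ -17x+102=0]]
   so F = (6, 3)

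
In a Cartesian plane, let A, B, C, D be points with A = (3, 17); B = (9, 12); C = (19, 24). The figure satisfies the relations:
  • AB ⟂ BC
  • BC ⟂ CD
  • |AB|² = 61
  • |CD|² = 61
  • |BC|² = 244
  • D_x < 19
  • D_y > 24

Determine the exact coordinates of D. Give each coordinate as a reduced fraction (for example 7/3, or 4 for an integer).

1. D_x = 13  [[BC ⟂ CD ⇒ 10x+12y-478=0] ∩ [|D−(19, 24)|²=61]]
2. D_y = 29  [[BC ⟂ CD ⇒ 10x+12y-478=0] ∩ [|D−(19, 24)|²=61]]
   so D = (13, 29)

D = (13, 29)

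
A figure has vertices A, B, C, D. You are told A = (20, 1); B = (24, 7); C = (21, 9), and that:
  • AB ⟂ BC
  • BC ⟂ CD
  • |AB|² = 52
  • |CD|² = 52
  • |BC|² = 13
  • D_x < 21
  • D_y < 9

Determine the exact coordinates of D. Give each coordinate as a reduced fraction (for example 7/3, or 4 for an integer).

1. D_x = 17  [[BC ⟂ CD ⇒ -3x+2y+45=0] ∩ [|D−(21, 9)|²=52]]
2. D_y = 3  [[BC ⟂ CD ⇒ -3x+2y+45=0] ∩ [|D−(21, 9)|²=52]]
   so D = (17, 3)

D = (17, 3)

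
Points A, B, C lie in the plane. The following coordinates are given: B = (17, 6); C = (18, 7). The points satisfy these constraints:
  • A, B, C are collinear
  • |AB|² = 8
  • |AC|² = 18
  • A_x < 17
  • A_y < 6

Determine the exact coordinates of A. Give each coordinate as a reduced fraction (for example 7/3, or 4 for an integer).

1. A_x = 15  [[A, B, C are collinear ⇒ -1x+1y+11=0] ∩ [|A−(17, 6)|²=8]]
2. A_y = 4  [[A, B, C are collinear ⇒ -1x+1y+11=0] ∩ [|A−(17, 6)|²=8]]
   so A = (15, 4)

A = (15, 4)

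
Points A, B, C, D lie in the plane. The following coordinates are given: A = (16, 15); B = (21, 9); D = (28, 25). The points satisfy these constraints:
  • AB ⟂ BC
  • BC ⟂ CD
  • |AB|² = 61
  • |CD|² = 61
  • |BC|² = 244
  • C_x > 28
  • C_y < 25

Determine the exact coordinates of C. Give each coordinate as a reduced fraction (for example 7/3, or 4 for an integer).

1. C_x = 33  [[AB ⟂ BC ⇒ 5x-6y-51=0] ∩ [|C−(28, 25)|²=61]]
2. C_y = 19  [[AB ⟂ BC ⇒ 5x-6y-51=0] ∩ [|C−(28, 25)|²=61]]
   so C = (33, 19)

C = (33, 19)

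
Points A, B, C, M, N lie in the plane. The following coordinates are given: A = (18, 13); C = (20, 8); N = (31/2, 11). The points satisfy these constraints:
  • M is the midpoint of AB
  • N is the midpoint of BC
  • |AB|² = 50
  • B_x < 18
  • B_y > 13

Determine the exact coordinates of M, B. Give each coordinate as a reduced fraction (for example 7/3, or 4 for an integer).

M = (29/2, 27/2)
B = (11, 14)

1. B_x = 11  [B = 2·N−C = 2·(31/2, 11)−(20, 8)]
2. B_y = 14  [B = 2·N−C = 2·(31/2, 11)−(20, 8)]
   so B = (11, 14)
3. M_x = 29/2  [2·M = A+B = (18, 13)+(11, 14)]
4. M_y = 27/2  [2·M = A+B = (18, 13)+(11, 14)]
   so M = (29/2, 27/2)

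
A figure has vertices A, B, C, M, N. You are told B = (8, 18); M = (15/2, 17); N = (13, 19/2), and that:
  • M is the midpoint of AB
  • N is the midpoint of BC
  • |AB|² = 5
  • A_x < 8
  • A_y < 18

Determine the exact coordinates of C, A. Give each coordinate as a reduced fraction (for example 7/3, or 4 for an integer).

C = (18, 1)
A = (7, 16)

1. A_x = 7  [A = 2·M−B = 2·(15/2, 17)−(8, 18)]
2. A_y = 16  [A = 2·M−B = 2·(15/2, 17)−(8, 18)]
   so A = (7, 16)
3. C_x = 18  [C = 2·N−B = 2·(13, 19/2)−(8, 18)]
4. C_y = 1  [C = 2·N−B = 2·(13, 19/2)−(8, 18)]
   so C = (18, 1)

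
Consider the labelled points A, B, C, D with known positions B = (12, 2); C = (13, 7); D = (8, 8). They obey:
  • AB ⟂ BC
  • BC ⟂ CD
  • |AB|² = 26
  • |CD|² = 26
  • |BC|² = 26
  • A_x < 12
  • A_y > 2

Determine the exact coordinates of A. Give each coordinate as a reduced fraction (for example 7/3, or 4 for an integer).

A = (7, 3)

1. A_x = 7  [[AB ⟂ BC ⇒ -1x-5y+22=0] ∩ [|A−(12, 2)|²=26]]
2. A_y = 3  [[AB ⟂ BC ⇒ -1x-5y+22=0] ∩ [|A−(12, 2)|²=26]]
   so A = (7, 3)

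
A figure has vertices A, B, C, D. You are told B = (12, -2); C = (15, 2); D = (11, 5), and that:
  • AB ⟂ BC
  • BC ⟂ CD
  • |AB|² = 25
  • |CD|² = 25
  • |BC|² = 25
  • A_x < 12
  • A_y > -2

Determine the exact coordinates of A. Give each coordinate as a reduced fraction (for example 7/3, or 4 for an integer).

A = (8, 1)

1. A_x = 8  [[AB ⟂ BC ⇒ -3x-4y+28=0] ∩ [|A−(12, -2)|²=25]]
2. A_y = 1  [[AB ⟂ BC ⇒ -3x-4y+28=0] ∩ [|A−(12, -2)|²=25]]
   so A = (8, 1)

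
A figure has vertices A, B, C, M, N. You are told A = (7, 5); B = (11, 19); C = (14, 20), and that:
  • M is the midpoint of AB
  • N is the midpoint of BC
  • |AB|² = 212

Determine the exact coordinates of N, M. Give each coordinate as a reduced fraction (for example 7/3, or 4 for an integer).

N = (25/2, 39/2)
M = (9, 12)

1. M_x = 9  [2·M = A+B = (7, 5)+(11, 19)]
2. M_y = 12  [2·M = A+B = (7, 5)+(11, 19)]
   so M = (9, 12)
3. N_x = 25/2  [2·N = B+C = (11, 19)+(14, 20)]
4. N_y = 39/2  [2·N = B+C = (11, 19)+(14, 20)]
   so N = (25/2, 39/2)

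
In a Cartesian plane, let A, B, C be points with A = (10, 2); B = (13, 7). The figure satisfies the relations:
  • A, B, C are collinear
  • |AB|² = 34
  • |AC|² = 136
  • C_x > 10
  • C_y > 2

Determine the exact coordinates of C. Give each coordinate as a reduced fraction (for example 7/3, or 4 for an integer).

1. C_x = 16  [[A, B, C are collinear ⇒ -5x+3y+44=0] ∩ [|C−(10, 2)|²=136]]
2. C_y = 12  [[A, B, C are collinear ⇒ -5x+3y+44=0] ∩ [|C−(10, 2)|²=136]]
   so C = (16, 12)

C = (16, 12)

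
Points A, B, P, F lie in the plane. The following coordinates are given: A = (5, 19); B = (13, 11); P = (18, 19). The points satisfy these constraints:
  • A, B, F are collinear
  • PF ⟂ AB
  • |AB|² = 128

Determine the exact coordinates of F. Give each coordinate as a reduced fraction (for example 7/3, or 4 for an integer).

1. F_x = 23/2  [[A, B, F are collinear ⇒ 8x+8y-192=0] ∩ [PF ⟂ AB ⇒ 8x-8y+8=0]]
2. F_y = 25/2  [[A, B, F are collinear ⇒ 8x+8y-192=0] ∩ [PF ⟂ AB ⇒ 8x-8y+8=0]]
   so F = (23/2, 25/2)

F = (23/2, 25/2)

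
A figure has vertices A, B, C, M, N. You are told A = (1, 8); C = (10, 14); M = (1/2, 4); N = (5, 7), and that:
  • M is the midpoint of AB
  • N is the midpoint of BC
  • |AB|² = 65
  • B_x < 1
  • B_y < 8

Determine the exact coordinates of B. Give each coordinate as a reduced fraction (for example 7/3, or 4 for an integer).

B = (0, 0)

1. B_x = 0  [B = 2·M−A = 2·(1/2, 4)−(1, 8)]
2. B_y = 0  [B = 2·M−A = 2·(1/2, 4)−(1, 8)]
   so B = (0, 0)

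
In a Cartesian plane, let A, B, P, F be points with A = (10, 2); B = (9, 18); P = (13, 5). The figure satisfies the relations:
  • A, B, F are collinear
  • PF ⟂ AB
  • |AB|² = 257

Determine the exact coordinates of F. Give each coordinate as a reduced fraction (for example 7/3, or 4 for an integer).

1. F_x = 2525/257  [[A, B, F are collinear ⇒ -16x-1y+162=0] ∩ [PF ⟂ AB ⇒ -1x+16y-67=0]]
2. F_y = 1234/257  [[A, B, F are collinear ⇒ -16x-1y+162=0] ∩ [PF ⟂ AB ⇒ -1x+16y-67=0]]
   so F = (2525/257, 1234/257)

F = (2525/257, 1234/257)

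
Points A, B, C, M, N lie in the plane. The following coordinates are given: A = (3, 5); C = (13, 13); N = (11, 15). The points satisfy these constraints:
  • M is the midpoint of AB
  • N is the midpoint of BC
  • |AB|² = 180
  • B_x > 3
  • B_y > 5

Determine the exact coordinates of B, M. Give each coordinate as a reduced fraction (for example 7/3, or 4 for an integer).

B = (9, 17)
M = (6, 11)

1. B_x = 9  [B = 2·N−C = 2·(11, 15)−(13, 13)]
2. B_y = 17  [B = 2·N−C = 2·(11, 15)−(13, 13)]
   so B = (9, 17)
3. M_x = 6  [2·M = A+B = (3, 5)+(9, 17)]
4. M_y = 11  [2·M = A+B = (3, 5)+(9, 17)]
   so M = (6, 11)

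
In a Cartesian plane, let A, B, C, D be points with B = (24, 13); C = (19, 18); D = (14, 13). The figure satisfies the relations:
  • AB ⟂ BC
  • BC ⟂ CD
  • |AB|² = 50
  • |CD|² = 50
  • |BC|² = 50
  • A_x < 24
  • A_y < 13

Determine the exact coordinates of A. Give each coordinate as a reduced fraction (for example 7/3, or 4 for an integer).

1. A_x = 19  [[AB ⟂ BC ⇒ 5x-5y-55=0] ∩ [|A−(24, 13)|²=50]]
2. A_y = 8  [[AB ⟂ BC ⇒ 5x-5y-55=0] ∩ [|A−(24, 13)|²=50]]
   so A = (19, 8)

A = (19, 8)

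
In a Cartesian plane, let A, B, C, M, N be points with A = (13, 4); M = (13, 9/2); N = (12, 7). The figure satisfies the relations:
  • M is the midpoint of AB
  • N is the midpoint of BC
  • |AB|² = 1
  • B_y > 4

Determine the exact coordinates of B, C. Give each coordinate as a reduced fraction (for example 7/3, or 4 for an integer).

B = (13, 5)
C = (11, 9)

1. B_x = 13  [B = 2·M−A = 2·(13, 9/2)−(13, 4)]
2. B_y = 5  [B = 2·M−A = 2·(13, 9/2)−(13, 4)]
   so B = (13, 5)
3. C_x = 11  [C = 2·N−B = 2·(12, 7)−(13, 5)]
4. C_y = 9  [C = 2·N−B = 2·(12, 7)−(13, 5)]
   so C = (11, 9)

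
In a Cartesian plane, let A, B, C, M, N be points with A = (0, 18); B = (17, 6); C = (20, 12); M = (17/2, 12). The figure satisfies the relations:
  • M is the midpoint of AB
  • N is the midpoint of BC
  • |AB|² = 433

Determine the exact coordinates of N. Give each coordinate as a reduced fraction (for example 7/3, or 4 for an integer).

1. N_x = 37/2  [2·N = B+C = (17, 6)+(20, 12)]
2. N_y = 9  [2·N = B+C = (17, 6)+(20, 12)]
   so N = (37/2, 9)

N = (37/2, 9)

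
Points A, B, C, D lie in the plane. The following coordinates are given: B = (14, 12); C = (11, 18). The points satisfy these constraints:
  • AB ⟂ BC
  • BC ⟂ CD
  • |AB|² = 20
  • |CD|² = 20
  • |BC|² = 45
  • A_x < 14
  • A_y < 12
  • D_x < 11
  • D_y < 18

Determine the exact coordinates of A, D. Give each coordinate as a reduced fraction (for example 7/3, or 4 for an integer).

1. A_x = 10  [[AB ⟂ BC ⇒ 3x-6y+30=0] ∩ [|A−(14, 12)|²=20]]
2. A_y = 10  [[AB ⟂ BC ⇒ 3x-6y+30=0] ∩ [|A−(14, 12)|²=20]]
   so A = (10, 10)
3. D_x = 7  [[BC ⟂ CD ⇒ -3x+6y-75=0] ∩ [|D−(11, 18)|²=20]]
4. D_y = 16  [[BC ⟂ CD ⇒ -3x+6y-75=0] ∩ [|D−(11, 18)|²=20]]
   so D = (7, 16)

A = (10, 10)
D = (7, 16)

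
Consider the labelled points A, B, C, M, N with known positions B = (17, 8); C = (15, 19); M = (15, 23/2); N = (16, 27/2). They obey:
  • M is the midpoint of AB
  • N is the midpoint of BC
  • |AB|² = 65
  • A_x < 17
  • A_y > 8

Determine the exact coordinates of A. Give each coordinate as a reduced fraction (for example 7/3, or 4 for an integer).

A = (13, 15)

1. A_x = 13  [A = 2·M−B = 2·(15, 23/2)−(17, 8)]
2. A_y = 15  [A = 2·M−B = 2·(15, 23/2)−(17, 8)]
   so A = (13, 15)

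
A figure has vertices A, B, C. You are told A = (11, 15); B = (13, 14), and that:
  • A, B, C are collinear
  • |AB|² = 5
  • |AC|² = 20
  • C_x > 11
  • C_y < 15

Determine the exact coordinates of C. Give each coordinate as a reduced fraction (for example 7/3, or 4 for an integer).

1. C_x = 15  [[A, B, C are collinear ⇒ 1x+2y-41=0] ∩ [|C−(11, 15)|²=20]]
2. C_y = 13  [[A, B, C are collinear ⇒ 1x+2y-41=0] ∩ [|C−(11, 15)|²=20]]
   so C = (15, 13)

C = (15, 13)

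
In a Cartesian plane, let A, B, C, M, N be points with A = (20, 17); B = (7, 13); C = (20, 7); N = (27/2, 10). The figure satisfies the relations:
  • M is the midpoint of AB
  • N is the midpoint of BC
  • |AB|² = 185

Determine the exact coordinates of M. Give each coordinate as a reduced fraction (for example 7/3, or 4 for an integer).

M = (27/2, 15)

1. M_x = 27/2  [2·M = A+B = (20, 17)+(7, 13)]
2. M_y = 15  [2·M = A+B = (20, 17)+(7, 13)]
   so M = (27/2, 15)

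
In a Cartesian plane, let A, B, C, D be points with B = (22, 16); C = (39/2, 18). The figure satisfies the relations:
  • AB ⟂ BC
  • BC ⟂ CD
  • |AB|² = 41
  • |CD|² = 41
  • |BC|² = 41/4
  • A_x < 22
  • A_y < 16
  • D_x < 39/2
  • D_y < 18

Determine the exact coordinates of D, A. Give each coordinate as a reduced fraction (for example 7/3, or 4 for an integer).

D = (31/2, 13)
A = (18, 11)

1. D_x = 31/2  [[BC ⟂ CD ⇒ -5/2x+2y+51/4=0] ∩ [|D−(39/2, 18)|²=41]]
2. D_y = 13  [[BC ⟂ CD ⇒ -5/2x+2y+51/4=0] ∩ [|D−(39/2, 18)|²=41]]
   so D = (31/2, 13)
3. A_x = 18  [[AB ⟂ BC ⇒ 5/2x-2y-23=0] ∩ [|A−(22, 16)|²=41]]
4. A_y = 11  [[AB ⟂ BC ⇒ 5/2x-2y-23=0] ∩ [|A−(22, 16)|²=41]]
   so A = (18, 11)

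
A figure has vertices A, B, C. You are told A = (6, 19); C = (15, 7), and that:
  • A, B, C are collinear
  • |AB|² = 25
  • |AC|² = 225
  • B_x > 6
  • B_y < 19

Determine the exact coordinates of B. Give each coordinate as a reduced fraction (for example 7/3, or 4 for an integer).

1. B_x = 9  [[A, B, C are collinear ⇒ -12x-9y+243=0] ∩ [|B−(6, 19)|²=25]]
2. B_y = 15  [[A, B, C are collinear ⇒ -12x-9y+243=0] ∩ [|B−(6, 19)|²=25]]
   so B = (9, 15)

B = (9, 15)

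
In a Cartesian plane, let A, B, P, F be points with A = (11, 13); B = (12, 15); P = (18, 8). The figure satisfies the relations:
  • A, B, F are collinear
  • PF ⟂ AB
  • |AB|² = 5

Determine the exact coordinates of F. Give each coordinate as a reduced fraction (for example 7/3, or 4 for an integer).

1. F_x = 52/5  [[A, B, F are collinear ⇒ -2x+1y+9=0] ∩ [PF ⟂ AB ⇒ 1x+2y-34=0]]
2. F_y = 59/5  [[A, B, F are collinear ⇒ -2x+1y+9=0] ∩ [PF ⟂ AB ⇒ 1x+2y-34=0]]
   so F = (52/5, 59/5)

F = (52/5, 59/5)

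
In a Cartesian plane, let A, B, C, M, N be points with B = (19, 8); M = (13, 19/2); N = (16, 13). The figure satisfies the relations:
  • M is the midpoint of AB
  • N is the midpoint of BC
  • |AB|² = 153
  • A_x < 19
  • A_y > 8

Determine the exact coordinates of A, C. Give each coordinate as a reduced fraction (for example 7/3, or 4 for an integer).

A = (7, 11)
C = (13, 18)

1. A_x = 7  [A = 2·M−B = 2·(13, 19/2)−(19, 8)]
2. A_y = 11  [A = 2·M−B = 2·(13, 19/2)−(19, 8)]
   so A = (7, 11)
3. C_x = 13  [C = 2·N−B = 2·(16, 13)−(19, 8)]
4. C_y = 18  [C = 2·N−B = 2·(16, 13)−(19, 8)]
   so C = (13, 18)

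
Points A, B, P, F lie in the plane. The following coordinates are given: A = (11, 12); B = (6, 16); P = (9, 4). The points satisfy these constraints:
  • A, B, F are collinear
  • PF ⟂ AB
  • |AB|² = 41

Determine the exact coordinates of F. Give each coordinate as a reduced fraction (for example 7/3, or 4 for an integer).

1. F_x = 561/41  [[A, B, F are collinear ⇒ -4x-5y+104=0] ∩ [PF ⟂ AB ⇒ -5x+4y+29=0]]
2. F_y = 404/41  [[A, B, F are collinear ⇒ -4x-5y+104=0] ∩ [PF ⟂ AB ⇒ -5x+4y+29=0]]
   so F = (561/41, 404/41)

F = (561/41, 404/41)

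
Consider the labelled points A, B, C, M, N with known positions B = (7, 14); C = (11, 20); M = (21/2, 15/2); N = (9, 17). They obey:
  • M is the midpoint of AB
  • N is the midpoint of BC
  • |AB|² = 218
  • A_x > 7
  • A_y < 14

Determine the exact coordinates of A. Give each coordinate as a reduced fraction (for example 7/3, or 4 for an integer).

A = (14, 1)

1. A_x = 14  [A = 2·M−B = 2·(21/2, 15/2)−(7, 14)]
2. A_y = 1  [A = 2·M−B = 2·(21/2, 15/2)−(7, 14)]
   so A = (14, 1)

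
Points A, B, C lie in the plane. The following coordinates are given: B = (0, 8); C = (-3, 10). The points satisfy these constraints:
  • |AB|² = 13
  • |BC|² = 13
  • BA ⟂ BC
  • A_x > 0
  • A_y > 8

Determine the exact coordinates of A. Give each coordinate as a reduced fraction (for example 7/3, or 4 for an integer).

1. A_x = 2  [[BA ⟂ BC ⇒ -3x+2y-16=0] ∩ [|A−(0, 8)|²=13]]
2. A_y = 11  [[BA ⟂ BC ⇒ -3x+2y-16=0] ∩ [|A−(0, 8)|²=13]]
   so A = (2, 11)

A = (2, 11)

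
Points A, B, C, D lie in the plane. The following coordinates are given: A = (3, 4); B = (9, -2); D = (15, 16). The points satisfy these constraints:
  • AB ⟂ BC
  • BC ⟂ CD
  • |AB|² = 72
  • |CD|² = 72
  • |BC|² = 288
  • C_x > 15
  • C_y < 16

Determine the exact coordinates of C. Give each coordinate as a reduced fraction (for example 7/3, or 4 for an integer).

C = (21, 10)

1. C_x = 21  [[AB ⟂ BC ⇒ 6x-6y-66=0] ∩ [|C−(15, 16)|²=72]]
2. C_y = 10  [[AB ⟂ BC ⇒ 6x-6y-66=0] ∩ [|C−(15, 16)|²=72]]
   so C = (21, 10)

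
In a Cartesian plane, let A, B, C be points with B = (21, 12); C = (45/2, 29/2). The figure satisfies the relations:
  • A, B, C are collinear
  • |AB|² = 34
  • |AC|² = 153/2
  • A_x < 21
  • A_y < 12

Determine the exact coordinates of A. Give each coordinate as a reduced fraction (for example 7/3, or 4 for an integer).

A = (18, 7)

1. A_x = 18  [[A, B, C are collinear ⇒ -5/2x+3/2y+69/2=0] ∩ [|A−(21, 12)|²=34]]
2. A_y = 7  [[A, B, C are collinear ⇒ -5/2x+3/2y+69/2=0] ∩ [|A−(21, 12)|²=34]]
   so A = (18, 7)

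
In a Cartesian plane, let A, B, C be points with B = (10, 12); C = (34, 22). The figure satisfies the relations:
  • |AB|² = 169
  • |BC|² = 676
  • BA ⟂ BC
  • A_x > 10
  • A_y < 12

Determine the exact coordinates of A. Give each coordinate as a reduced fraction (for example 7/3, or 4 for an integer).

A = (15, 0)

1. A_x = 15  [[BA ⟂ BC ⇒ 24x+10y-360=0] ∩ [|A−(10, 12)|²=169]]
2. A_y = 0  [[BA ⟂ BC ⇒ 24x+10y-360=0] ∩ [|A−(10, 12)|²=169]]
   so A = (15, 0)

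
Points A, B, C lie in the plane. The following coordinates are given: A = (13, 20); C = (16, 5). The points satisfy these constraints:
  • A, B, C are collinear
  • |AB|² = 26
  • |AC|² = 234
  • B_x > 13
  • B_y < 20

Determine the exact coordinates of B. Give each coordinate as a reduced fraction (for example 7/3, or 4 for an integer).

B = (14, 15)

1. B_x = 14  [[A, B, C are collinear ⇒ -15x-3y+255=0] ∩ [|B−(13, 20)|²=26]]
2. B_y = 15  [[A, B, C are collinear ⇒ -15x-3y+255=0] ∩ [|B−(13, 20)|²=26]]
   so B = (14, 15)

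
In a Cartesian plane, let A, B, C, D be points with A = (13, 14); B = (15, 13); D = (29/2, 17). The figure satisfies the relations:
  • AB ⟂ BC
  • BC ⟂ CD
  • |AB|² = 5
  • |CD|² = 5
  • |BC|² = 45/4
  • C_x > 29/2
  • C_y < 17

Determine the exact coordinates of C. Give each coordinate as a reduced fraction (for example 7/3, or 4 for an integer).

1. C_x = 33/2  [[AB ⟂ BC ⇒ 2x-1y-17=0] ∩ [|C−(29/2, 17)|²=5]]
2. C_y = 16  [[AB ⟂ BC ⇒ 2x-1y-17=0] ∩ [|C−(29/2, 17)|²=5]]
   so C = (33/2, 16)

C = (33/2, 16)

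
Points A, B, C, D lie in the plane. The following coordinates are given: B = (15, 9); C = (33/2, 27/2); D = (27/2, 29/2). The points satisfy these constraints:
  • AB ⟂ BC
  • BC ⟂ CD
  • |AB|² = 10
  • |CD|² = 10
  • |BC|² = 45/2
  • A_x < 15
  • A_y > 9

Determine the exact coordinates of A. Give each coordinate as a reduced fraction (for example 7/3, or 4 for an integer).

1. A_x = 12  [[AB ⟂ BC ⇒ -3/2x-9/2y+63=0] ∩ [|A−(15, 9)|²=10]]
2. A_y = 10  [[AB ⟂ BC ⇒ -3/2x-9/2y+63=0] ∩ [|A−(15, 9)|²=10]]
   so A = (12, 10)

A = (12, 10)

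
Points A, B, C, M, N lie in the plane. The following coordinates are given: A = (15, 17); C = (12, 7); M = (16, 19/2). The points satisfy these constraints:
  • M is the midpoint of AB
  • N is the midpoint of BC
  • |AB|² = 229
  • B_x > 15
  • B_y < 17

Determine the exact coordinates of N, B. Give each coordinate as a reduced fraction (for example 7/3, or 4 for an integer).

1. B_x = 17  [B = 2·M−A = 2·(16, 19/2)−(15, 17)]
2. B_y = 2  [B = 2·M−A = 2·(16, 19/2)−(15, 17)]
   so B = (17, 2)
3. N_x = 29/2  [2·N = B+C = (17, 2)+(12, 7)]
4. N_y = 9/2  [2·N = B+C = (17, 2)+(12, 7)]
   so N = (29/2, 9/2)

N = (29/2, 9/2)
B = (17, 2)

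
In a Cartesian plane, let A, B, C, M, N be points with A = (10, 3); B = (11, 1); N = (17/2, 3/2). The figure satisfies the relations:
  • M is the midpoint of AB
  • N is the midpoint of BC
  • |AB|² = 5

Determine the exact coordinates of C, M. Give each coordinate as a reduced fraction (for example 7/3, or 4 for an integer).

1. M_x = 21/2  [2·M = A+B = (10, 3)+(11, 1)]
2. M_y = 2  [2·M = A+B = (10, 3)+(11, 1)]
   so M = (21/2, 2)
3. C_x = 6  [C = 2·N−B = 2·(17/2, 3/2)−(11, 1)]
4. C_y = 2  [C = 2·N−B = 2·(17/2, 3/2)−(11, 1)]
   so C = (6, 2)

C = (6, 2)
M = (21/2, 2)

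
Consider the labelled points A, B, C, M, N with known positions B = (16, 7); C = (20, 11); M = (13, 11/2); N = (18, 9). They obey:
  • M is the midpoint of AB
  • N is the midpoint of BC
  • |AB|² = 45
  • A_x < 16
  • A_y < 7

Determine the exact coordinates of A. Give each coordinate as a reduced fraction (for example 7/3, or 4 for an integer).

1. A_x = 10  [A = 2·M−B = 2·(13, 11/2)−(16, 7)]
2. A_y = 4  [A = 2·M−B = 2·(13, 11/2)−(16, 7)]
   so A = (10, 4)

A = (10, 4)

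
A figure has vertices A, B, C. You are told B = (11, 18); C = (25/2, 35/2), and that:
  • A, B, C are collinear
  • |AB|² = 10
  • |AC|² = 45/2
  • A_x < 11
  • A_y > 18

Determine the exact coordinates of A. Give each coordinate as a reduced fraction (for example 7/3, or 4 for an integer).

1. A_x = 8  [[A, B, C are collinear ⇒ 1/2x+3/2y-65/2=0] ∩ [|A−(11, 18)|²=10]]
2. A_y = 19  [[A, B, C are collinear ⇒ 1/2x+3/2y-65/2=0] ∩ [|A−(11, 18)|²=10]]
   so A = (8, 19)

A = (8, 19)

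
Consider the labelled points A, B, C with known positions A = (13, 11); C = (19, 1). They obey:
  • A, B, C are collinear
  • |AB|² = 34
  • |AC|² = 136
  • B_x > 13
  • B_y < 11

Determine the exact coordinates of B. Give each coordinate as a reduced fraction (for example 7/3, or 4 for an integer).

1. B_x = 16  [[A, B, C are collinear ⇒ -10x-6y+196=0] ∩ [|B−(13, 11)|²=34]]
2. B_y = 6  [[A, B, C are collinear ⇒ -10x-6y+196=0] ∩ [|B−(13, 11)|²=34]]
   so B = (16, 6)

B = (16, 6)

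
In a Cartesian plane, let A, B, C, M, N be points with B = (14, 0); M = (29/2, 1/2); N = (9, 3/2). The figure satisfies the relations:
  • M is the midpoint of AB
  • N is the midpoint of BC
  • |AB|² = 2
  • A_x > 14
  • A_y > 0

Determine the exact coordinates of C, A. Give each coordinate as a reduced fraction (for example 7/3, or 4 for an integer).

1. A_x = 15  [A = 2·M−B = 2·(29/2, 1/2)−(14, 0)]
2. A_y = 1  [A = 2·M−B = 2·(29/2, 1/2)−(14, 0)]
   so A = (15, 1)
3. C_x = 4  [C = 2·N−B = 2·(9, 3/2)−(14, 0)]
4. C_y = 3  [C = 2·N−B = 2·(9, 3/2)−(14, 0)]
   so C = (4, 3)

C = (4, 3)
A = (15, 1)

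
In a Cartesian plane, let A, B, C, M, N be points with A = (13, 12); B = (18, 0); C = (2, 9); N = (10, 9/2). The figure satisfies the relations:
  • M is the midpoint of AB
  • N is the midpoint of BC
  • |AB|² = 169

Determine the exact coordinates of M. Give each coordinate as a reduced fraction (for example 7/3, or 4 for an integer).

M = (31/2, 6)

1. M_x = 31/2  [2·M = A+B = (13, 12)+(18, 0)]
2. M_y = 6  [2·M = A+B = (13, 12)+(18, 0)]
   so M = (31/2, 6)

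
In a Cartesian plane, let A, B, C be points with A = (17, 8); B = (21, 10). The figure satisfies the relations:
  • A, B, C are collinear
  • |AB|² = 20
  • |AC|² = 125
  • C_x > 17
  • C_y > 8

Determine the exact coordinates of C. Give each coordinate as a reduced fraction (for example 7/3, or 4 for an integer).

C = (27, 13)

1. C_x = 27  [[A, B, C are collinear ⇒ -2x+4y+2=0] ∩ [|C−(17, 8)|²=125]]
2. C_y = 13  [[A, B, C are collinear ⇒ -2x+4y+2=0] ∩ [|C−(17, 8)|²=125]]
   so C = (27, 13)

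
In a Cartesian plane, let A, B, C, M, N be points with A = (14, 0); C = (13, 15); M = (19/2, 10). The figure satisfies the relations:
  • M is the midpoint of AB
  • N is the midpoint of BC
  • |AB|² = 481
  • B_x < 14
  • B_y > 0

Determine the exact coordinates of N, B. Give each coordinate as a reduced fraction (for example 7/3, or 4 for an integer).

N = (9, 35/2)
B = (5, 20)

1. B_x = 5  [B = 2·M−A = 2·(19/2, 10)−(14, 0)]
2. B_y = 20  [B = 2·M−A = 2·(19/2, 10)−(14, 0)]
   so B = (5, 20)
3. N_x = 9  [2·N = B+C = (5, 20)+(13, 15)]
4. N_y = 35/2  [2·N = B+C = (5, 20)+(13, 15)]
   so N = (9, 35/2)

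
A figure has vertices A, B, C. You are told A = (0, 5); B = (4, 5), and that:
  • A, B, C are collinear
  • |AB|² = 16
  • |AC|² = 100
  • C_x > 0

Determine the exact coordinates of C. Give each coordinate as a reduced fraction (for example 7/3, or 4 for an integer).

1. C_x = 10  [[A, B, C are collinear ⇒ 4y-20=0] ∩ [|C−(0, 5)|²=100]]
2. C_y = 5  [[A, B, C are collinear ⇒ 4y-20=0] ∩ [|C−(0, 5)|²=100]]
   so C = (10, 5)

C = (10, 5)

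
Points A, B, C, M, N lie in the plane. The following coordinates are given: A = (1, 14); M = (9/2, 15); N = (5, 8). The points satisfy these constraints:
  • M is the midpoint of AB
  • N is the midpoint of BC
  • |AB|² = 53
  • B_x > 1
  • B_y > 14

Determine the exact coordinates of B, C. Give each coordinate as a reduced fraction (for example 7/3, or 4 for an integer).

B = (8, 16)
C = (2, 0)

1. B_x = 8  [B = 2·M−A = 2·(9/2, 15)−(1, 14)]
2. B_y = 16  [B = 2·M−A = 2·(9/2, 15)−(1, 14)]
   so B = (8, 16)
3. C_x = 2  [C = 2·N−B = 2·(5, 8)−(8, 16)]
4. C_y = 0  [C = 2·N−B = 2·(5, 8)−(8, 16)]
   so C = (2, 0)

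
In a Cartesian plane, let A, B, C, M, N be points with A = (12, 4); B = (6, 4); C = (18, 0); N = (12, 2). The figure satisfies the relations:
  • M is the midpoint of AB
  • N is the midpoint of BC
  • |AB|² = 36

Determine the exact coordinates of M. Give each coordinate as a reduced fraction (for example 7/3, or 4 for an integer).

M = (9, 4)

1. M_x = 9  [2·M = A+B = (12, 4)+(6, 4)]
2. M_y = 4  [2·M = A+B = (12, 4)+(6, 4)]
   so M = (9, 4)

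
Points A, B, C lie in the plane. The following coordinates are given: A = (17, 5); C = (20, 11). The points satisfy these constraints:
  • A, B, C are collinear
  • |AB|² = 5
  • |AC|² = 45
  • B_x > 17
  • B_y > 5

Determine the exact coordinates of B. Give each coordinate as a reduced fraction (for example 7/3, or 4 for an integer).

1. B_x = 18  [[A, B, C are collinear ⇒ 6x-3y-87=0] ∩ [|B−(17, 5)|²=5]]
2. B_y = 7  [[A, B, C are collinear ⇒ 6x-3y-87=0] ∩ [|B−(17, 5)|²=5]]
   so B = (18, 7)

B = (18, 7)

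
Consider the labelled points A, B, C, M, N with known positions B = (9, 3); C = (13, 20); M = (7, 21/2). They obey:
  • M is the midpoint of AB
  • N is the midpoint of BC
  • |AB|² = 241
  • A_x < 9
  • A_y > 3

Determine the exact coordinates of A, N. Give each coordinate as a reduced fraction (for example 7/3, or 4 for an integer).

A = (5, 18)
N = (11, 23/2)

1. A_x = 5  [A = 2·M−B = 2·(7, 21/2)−(9, 3)]
2. A_y = 18  [A = 2·M−B = 2·(7, 21/2)−(9, 3)]
   so A = (5, 18)
3. N_x = 11  [2·N = B+C = (9, 3)+(13, 20)]
4. N_y = 23/2  [2·N = B+C = (9, 3)+(13, 20)]
   so N = (11, 23/2)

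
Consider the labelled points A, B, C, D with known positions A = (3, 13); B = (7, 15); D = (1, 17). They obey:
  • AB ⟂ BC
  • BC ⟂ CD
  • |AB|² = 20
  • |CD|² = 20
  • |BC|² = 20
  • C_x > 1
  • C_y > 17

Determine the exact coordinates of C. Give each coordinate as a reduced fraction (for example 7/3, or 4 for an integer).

1. C_x = 5  [[AB ⟂ BC ⇒ 4x+2y-58=0] ∩ [|C−(1, 17)|²=20]]
2. C_y = 19  [[AB ⟂ BC ⇒ 4x+2y-58=0] ∩ [|C−(1, 17)|²=20]]
   so C = (5, 19)

C = (5, 19)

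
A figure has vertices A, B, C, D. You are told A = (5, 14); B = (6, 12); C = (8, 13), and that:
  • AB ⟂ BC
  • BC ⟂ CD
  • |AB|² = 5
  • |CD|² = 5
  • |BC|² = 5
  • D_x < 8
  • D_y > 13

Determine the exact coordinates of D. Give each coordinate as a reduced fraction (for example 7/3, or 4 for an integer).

D = (7, 15)

1. D_x = 7  [[BC ⟂ CD ⇒ 2x+1y-29=0] ∩ [|D−(8, 13)|²=5]]
2. D_y = 15  [[BC ⟂ CD ⇒ 2x+1y-29=0] ∩ [|D−(8, 13)|²=5]]
   so D = (7, 15)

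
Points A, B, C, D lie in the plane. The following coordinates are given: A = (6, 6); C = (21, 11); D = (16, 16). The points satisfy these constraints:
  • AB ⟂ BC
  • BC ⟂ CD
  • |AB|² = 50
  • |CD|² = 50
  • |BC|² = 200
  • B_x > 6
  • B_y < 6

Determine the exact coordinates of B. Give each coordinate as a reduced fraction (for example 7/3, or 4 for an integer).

1. B_x = 11  [[BC ⟂ CD ⇒ 5x-5y-50=0] ∩ [|B−(6, 6)|²=50]]
2. B_y = 1  [[BC ⟂ CD ⇒ 5x-5y-50=0] ∩ [|B−(6, 6)|²=50]]
   so B = (11, 1)

B = (11, 1)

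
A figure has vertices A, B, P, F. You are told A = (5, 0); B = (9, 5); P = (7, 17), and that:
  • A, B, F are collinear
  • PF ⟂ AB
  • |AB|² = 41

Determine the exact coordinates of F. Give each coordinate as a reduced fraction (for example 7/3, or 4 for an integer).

1. F_x = 577/41  [[A, B, F are collinear ⇒ -5x+4y+25=0] ∩ [PF ⟂ AB ⇒ 4x+5y-113=0]]
2. F_y = 465/41  [[A, B, F are collinear ⇒ -5x+4y+25=0] ∩ [PF ⟂ AB ⇒ 4x+5y-113=0]]
   so F = (577/41, 465/41)

F = (577/41, 465/41)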